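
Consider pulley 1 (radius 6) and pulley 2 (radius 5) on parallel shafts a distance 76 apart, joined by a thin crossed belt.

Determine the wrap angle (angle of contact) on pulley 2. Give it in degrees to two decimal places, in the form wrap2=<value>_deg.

wrap2=196.64_deg

crossed belt: β = asin((r1+r2)/C) = asin(11/76) = 8.3220°
wrap1 = wrap2 = π + 2β = 196.6441°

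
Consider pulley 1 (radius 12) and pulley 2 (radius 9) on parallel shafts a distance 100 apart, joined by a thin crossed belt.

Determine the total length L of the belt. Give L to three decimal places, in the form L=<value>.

L=270.400

crossed belt: β = asin((r1+r2)/C) = asin(21/100) = 12.1224°
wrap1 = wrap2 = π + 2β = 204.2447°
tangent length = C·cosβ = 97.7701
L = (r1+r2)·wrap + 2·C·cosβ = 21·3.5647 + 2·97.7701 = 270.3999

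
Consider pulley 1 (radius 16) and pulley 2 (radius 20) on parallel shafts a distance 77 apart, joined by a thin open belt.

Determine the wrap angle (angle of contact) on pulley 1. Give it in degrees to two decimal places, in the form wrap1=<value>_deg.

open belt: β = asin((r2−r1)/C) = asin(4/77) = 2.9777°
wrap1 = π − 2β = 174.0445°
wrap2 = π + 2β = 185.9555°

wrap1=174.04_deg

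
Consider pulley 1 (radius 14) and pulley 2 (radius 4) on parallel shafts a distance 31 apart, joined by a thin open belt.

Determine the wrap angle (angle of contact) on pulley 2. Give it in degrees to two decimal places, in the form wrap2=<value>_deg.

wrap2=142.36_deg

open belt: β = asin((r2−r1)/C) = asin(-10/31) = -18.8191°
wrap1 = π − 2β = 217.6381°
wrap2 = π + 2β = 142.3619°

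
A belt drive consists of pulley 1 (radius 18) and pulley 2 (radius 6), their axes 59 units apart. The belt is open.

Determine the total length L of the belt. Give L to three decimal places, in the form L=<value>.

L=195.847

open belt: β = asin((r2−r1)/C) = asin(-12/59) = -11.7353°
wrap1 = π − 2β = 203.4705°
wrap2 = π + 2β = 156.5295°
tangent length = C·cosβ = 57.7668
L = r1·wrap1 + r2·wrap2 + 2·C·cosβ = 18·3.5512 + 6·2.7320 + 2·57.7668 = 195.8474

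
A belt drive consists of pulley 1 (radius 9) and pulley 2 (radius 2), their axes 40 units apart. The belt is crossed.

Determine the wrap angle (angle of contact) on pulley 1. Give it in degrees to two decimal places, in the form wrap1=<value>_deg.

crossed belt: β = asin((r1+r2)/C) = asin(11/40) = 15.9620°
wrap1 = wrap2 = π + 2β = 211.9240°

wrap1=211.92_deg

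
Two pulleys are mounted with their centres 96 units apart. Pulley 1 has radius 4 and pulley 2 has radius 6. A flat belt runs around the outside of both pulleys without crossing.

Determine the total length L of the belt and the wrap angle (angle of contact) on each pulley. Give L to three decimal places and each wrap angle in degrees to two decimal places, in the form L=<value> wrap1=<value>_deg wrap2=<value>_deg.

L=223.458 wrap1=177.61_deg wrap2=182.39_deg

open belt: β = asin((r2−r1)/C) = asin(2/96) = 1.1937°
wrap1 = π − 2β = 177.6125°
wrap2 = π + 2β = 182.3875°
tangent length = C·cosβ = 95.9792
L = r1·wrap1 + r2·wrap2 + 2·C·cosβ = 4·3.0999 + 6·3.1833 + 2·95.9792 = 223.4576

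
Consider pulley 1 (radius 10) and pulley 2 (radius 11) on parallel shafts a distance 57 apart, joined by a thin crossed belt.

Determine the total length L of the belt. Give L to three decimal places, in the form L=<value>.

L=187.802

crossed belt: β = asin((r1+r2)/C) = asin(21/57) = 21.6183°
wrap1 = wrap2 = π + 2β = 223.2365°
tangent length = C·cosβ = 52.9906
L = (r1+r2)·wrap + 2·C·cosβ = 21·3.8962 + 2·52.9906 = 187.8016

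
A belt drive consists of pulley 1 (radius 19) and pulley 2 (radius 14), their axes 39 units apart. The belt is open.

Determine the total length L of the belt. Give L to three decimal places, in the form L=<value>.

L=182.314

open belt: β = asin((r2−r1)/C) = asin(-5/39) = -7.3659°
wrap1 = π − 2β = 194.7318°
wrap2 = π + 2β = 165.2682°
tangent length = C·cosβ = 38.6782
L = r1·wrap1 + r2·wrap2 + 2·C·cosβ = 19·3.3987 + 14·2.8845 + 2·38.6782 = 182.3145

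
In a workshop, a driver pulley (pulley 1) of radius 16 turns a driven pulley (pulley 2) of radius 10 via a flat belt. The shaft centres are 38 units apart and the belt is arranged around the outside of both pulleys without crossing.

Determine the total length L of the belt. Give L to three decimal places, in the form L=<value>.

L=158.631

open belt: β = asin((r2−r1)/C) = asin(-6/38) = -9.0847°
wrap1 = π − 2β = 198.1694°
wrap2 = π + 2β = 161.8306°
tangent length = C·cosβ = 37.5233
L = r1·wrap1 + r2·wrap2 + 2·C·cosβ = 16·3.4587 + 10·2.8245 + 2·37.5233 = 158.6308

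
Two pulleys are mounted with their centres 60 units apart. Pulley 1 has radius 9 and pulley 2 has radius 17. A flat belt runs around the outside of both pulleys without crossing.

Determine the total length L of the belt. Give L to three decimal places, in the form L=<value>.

open belt: β = asin((r2−r1)/C) = asin(8/60) = 7.6623°
wrap1 = π − 2β = 164.6755°
wrap2 = π + 2β = 195.3245°
tangent length = C·cosβ = 59.4643
L = r1·wrap1 + r2·wrap2 + 2·C·cosβ = 9·2.8741 + 17·3.4091 + 2·59.4643 = 202.7497

L=202.750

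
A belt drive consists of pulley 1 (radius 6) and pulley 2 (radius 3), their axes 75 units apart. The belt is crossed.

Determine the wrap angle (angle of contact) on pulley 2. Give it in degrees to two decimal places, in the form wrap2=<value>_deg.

wrap2=193.78_deg

crossed belt: β = asin((r1+r2)/C) = asin(9/75) = 6.8921°
wrap1 = wrap2 = π + 2β = 193.7842°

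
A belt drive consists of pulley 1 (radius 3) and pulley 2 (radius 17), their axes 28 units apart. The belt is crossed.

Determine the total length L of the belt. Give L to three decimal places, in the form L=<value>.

L=133.848

crossed belt: β = asin((r1+r2)/C) = asin(20/28) = 45.5847°
wrap1 = wrap2 = π + 2β = 271.1694°
tangent length = C·cosβ = 19.5959
L = (r1+r2)·wrap + 2·C·cosβ = 20·4.7328 + 2·19.5959 = 133.8478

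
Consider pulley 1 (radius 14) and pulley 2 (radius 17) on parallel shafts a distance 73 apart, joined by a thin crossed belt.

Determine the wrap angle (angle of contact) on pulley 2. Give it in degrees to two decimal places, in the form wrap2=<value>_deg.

wrap2=230.26_deg

crossed belt: β = asin((r1+r2)/C) = asin(31/73) = 25.1290°
wrap1 = wrap2 = π + 2β = 230.2580°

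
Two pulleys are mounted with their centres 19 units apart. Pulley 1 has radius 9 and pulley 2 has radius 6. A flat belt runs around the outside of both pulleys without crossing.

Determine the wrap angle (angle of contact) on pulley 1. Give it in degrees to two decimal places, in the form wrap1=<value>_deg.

wrap1=198.17_deg

open belt: β = asin((r2−r1)/C) = asin(-3/19) = -9.0847°
wrap1 = π − 2β = 198.1694°
wrap2 = π + 2β = 161.8306°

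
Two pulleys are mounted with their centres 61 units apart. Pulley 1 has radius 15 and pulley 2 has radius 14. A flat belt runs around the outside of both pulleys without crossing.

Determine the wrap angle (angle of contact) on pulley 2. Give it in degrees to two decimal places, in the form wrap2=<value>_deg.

wrap2=178.12_deg

open belt: β = asin((r2−r1)/C) = asin(-1/61) = -0.9393°
wrap1 = π − 2β = 181.8786°
wrap2 = π + 2β = 178.1214°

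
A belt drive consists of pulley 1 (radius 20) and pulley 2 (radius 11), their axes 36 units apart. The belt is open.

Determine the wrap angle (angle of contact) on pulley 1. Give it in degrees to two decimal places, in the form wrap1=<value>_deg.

open belt: β = asin((r2−r1)/C) = asin(-9/36) = -14.4775°
wrap1 = π − 2β = 208.9550°
wrap2 = π + 2β = 151.0450°

wrap1=208.96_deg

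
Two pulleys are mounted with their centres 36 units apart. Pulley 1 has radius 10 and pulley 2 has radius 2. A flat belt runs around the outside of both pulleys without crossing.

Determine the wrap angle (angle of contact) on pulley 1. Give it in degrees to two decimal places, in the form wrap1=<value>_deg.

open belt: β = asin((r2−r1)/C) = asin(-8/36) = -12.8396°
wrap1 = π − 2β = 205.6792°
wrap2 = π + 2β = 154.3208°

wrap1=205.68_deg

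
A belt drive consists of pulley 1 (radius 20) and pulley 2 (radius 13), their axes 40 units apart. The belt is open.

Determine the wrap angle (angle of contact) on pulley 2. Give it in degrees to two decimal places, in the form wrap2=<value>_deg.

wrap2=159.84_deg

open belt: β = asin((r2−r1)/C) = asin(-7/40) = -10.0787°
wrap1 = π − 2β = 200.1573°
wrap2 = π + 2β = 159.8427°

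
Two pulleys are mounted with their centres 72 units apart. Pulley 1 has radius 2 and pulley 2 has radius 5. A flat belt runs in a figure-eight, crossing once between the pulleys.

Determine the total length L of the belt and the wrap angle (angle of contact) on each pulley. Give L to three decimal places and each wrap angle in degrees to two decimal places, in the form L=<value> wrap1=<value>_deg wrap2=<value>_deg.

L=166.672 wrap1=191.16_deg wrap2=191.16_deg

crossed belt: β = asin((r1+r2)/C) = asin(7/72) = 5.5792°
wrap1 = wrap2 = π + 2β = 191.1585°
tangent length = C·cosβ = 71.6589
L = (r1+r2)·wrap + 2·C·cosβ = 7·3.3363 + 2·71.6589 = 166.6722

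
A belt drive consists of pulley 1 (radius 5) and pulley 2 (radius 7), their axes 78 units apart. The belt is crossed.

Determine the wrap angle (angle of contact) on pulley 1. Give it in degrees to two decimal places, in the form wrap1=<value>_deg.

wrap1=197.70_deg

crossed belt: β = asin((r1+r2)/C) = asin(12/78) = 8.8499°
wrap1 = wrap2 = π + 2β = 197.6998°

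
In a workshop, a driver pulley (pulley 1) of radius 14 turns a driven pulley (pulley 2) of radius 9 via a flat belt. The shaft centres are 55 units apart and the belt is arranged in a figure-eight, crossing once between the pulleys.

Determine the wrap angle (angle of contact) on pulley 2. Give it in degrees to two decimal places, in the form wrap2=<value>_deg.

wrap2=229.44_deg

crossed belt: β = asin((r1+r2)/C) = asin(23/55) = 24.7199°
wrap1 = wrap2 = π + 2β = 229.4397°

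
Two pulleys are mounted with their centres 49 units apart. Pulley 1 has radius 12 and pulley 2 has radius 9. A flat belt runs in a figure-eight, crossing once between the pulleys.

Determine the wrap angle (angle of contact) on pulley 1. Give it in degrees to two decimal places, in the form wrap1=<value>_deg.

crossed belt: β = asin((r1+r2)/C) = asin(21/49) = 25.3769°
wrap1 = wrap2 = π + 2β = 230.7539°

wrap1=230.75_deg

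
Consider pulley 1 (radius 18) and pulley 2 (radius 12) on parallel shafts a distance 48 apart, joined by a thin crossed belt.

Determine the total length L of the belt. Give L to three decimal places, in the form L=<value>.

L=209.696

crossed belt: β = asin((r1+r2)/C) = asin(30/48) = 38.6822°
wrap1 = wrap2 = π + 2β = 257.3644°
tangent length = C·cosβ = 37.4700
L = (r1+r2)·wrap + 2·C·cosβ = 30·4.4919 + 2·37.4700 = 209.6956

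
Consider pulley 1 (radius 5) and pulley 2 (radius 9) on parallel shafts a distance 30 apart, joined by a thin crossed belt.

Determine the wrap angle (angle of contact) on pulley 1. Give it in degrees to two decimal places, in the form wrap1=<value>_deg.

wrap1=235.64_deg

crossed belt: β = asin((r1+r2)/C) = asin(14/30) = 27.8181°
wrap1 = wrap2 = π + 2β = 235.6363°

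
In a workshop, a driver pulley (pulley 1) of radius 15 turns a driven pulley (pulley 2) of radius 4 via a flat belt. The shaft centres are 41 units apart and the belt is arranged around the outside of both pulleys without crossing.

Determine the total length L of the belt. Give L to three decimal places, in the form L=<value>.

L=144.660

open belt: β = asin((r2−r1)/C) = asin(-11/41) = -15.5627°
wrap1 = π − 2β = 211.1254°
wrap2 = π + 2β = 148.8746°
tangent length = C·cosβ = 39.4968
L = r1·wrap1 + r2·wrap2 + 2·C·cosβ = 15·3.6848 + 4·2.5984 + 2·39.4968 = 144.6596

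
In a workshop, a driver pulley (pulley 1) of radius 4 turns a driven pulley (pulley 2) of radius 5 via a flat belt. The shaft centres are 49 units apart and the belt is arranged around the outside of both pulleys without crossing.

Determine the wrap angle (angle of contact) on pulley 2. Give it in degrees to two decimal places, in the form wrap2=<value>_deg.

wrap2=182.34_deg

open belt: β = asin((r2−r1)/C) = asin(1/49) = 1.1694°
wrap1 = π − 2β = 177.6612°
wrap2 = π + 2β = 182.3388°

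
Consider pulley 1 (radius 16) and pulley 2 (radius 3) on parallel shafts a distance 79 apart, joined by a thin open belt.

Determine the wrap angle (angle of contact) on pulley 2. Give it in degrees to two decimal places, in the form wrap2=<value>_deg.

open belt: β = asin((r2−r1)/C) = asin(-13/79) = -9.4715°
wrap1 = π − 2β = 198.9430°
wrap2 = π + 2β = 161.0570°

wrap2=161.06_deg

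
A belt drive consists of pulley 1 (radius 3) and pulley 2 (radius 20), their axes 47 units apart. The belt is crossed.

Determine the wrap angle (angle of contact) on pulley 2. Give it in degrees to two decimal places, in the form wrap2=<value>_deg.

wrap2=238.60_deg

crossed belt: β = asin((r1+r2)/C) = asin(23/47) = 29.2986°
wrap1 = wrap2 = π + 2β = 238.5973°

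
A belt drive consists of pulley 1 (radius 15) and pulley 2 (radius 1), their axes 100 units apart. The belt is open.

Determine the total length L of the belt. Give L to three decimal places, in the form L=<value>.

open belt: β = asin((r2−r1)/C) = asin(-14/100) = -8.0478°
wrap1 = π − 2β = 196.0957°
wrap2 = π + 2β = 163.9043°
tangent length = C·cosβ = 99.0152
L = r1·wrap1 + r2·wrap2 + 2·C·cosβ = 15·3.4225 + 1·2.8607 + 2·99.0152 = 252.2287

L=252.229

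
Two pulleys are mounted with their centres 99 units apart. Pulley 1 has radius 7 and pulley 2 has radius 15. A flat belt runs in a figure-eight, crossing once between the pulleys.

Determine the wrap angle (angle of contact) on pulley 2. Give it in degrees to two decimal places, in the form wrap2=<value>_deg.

wrap2=205.68_deg

crossed belt: β = asin((r1+r2)/C) = asin(22/99) = 12.8396°
wrap1 = wrap2 = π + 2β = 205.6792°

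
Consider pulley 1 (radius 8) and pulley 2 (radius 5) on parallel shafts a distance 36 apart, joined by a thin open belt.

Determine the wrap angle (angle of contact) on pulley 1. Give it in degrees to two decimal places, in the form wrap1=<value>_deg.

open belt: β = asin((r2−r1)/C) = asin(-3/36) = -4.7802°
wrap1 = π − 2β = 189.5604°
wrap2 = π + 2β = 170.4396°

wrap1=189.56_deg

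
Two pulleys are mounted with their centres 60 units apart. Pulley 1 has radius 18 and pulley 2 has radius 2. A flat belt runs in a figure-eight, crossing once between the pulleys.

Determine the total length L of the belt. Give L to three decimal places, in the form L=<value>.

crossed belt: β = asin((r1+r2)/C) = asin(20/60) = 19.4712°
wrap1 = wrap2 = π + 2β = 218.9424°
tangent length = C·cosβ = 56.5685
L = (r1+r2)·wrap + 2·C·cosβ = 20·3.8213 + 2·56.5685 = 189.5624

L=189.562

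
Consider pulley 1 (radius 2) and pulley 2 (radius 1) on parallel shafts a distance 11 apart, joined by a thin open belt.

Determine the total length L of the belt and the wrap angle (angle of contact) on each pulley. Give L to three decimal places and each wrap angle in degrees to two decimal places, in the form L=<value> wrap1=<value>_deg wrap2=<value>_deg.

open belt: β = asin((r2−r1)/C) = asin(-1/11) = -5.2159°
wrap1 = π − 2β = 190.4318°
wrap2 = π + 2β = 169.5682°
tangent length = C·cosβ = 10.9545
L = r1·wrap1 + r2·wrap2 + 2·C·cosβ = 2·3.3237 + 1·2.9595 + 2·10.9545 = 31.5157

L=31.516 wrap1=190.43_deg wrap2=169.57_deg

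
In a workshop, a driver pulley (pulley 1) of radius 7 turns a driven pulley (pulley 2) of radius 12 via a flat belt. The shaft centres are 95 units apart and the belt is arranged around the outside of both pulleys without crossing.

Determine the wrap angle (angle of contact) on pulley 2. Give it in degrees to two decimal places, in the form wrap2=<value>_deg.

wrap2=186.03_deg

open belt: β = asin((r2−r1)/C) = asin(5/95) = 3.0170°
wrap1 = π − 2β = 173.9661°
wrap2 = π + 2β = 186.0339°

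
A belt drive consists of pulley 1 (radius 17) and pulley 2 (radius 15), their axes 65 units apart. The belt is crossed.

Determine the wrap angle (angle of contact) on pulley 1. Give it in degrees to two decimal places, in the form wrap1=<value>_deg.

crossed belt: β = asin((r1+r2)/C) = asin(32/65) = 29.4924°
wrap1 = wrap2 = π + 2β = 238.9847°

wrap1=238.98_deg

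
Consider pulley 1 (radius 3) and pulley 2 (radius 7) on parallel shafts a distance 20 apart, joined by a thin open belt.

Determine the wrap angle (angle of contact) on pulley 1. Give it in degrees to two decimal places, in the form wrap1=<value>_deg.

wrap1=156.93_deg

open belt: β = asin((r2−r1)/C) = asin(4/20) = 11.5370°
wrap1 = π − 2β = 156.9261°
wrap2 = π + 2β = 203.0739°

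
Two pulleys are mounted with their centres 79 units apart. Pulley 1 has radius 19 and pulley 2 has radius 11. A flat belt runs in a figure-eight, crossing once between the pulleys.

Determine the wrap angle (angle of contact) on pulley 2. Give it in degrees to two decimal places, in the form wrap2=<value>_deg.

wrap2=224.64_deg

crossed belt: β = asin((r1+r2)/C) = asin(30/79) = 22.3180°
wrap1 = wrap2 = π + 2β = 224.6360°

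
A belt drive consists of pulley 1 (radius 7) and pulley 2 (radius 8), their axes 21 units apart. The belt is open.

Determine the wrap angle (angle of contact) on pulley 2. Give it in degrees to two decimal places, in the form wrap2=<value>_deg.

open belt: β = asin((r2−r1)/C) = asin(1/21) = 2.7294°
wrap1 = π − 2β = 174.5412°
wrap2 = π + 2β = 185.4588°

wrap2=185.46_deg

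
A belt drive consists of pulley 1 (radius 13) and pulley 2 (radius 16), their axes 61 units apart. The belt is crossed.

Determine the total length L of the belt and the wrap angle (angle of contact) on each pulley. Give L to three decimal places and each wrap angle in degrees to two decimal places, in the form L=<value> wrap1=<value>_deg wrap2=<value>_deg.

L=227.172 wrap1=236.77_deg wrap2=236.77_deg

crossed belt: β = asin((r1+r2)/C) = asin(29/61) = 28.3860°
wrap1 = wrap2 = π + 2β = 236.7721°
tangent length = C·cosβ = 53.6656
L = (r1+r2)·wrap + 2·C·cosβ = 29·4.1325 + 2·53.6656 = 227.1724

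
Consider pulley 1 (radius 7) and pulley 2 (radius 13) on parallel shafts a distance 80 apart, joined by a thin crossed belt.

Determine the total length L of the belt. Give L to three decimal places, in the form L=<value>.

L=227.858

crossed belt: β = asin((r1+r2)/C) = asin(20/80) = 14.4775°
wrap1 = wrap2 = π + 2β = 208.9550°
tangent length = C·cosβ = 77.4597
L = (r1+r2)·wrap + 2·C·cosβ = 20·3.6470 + 2·77.4597 = 227.8584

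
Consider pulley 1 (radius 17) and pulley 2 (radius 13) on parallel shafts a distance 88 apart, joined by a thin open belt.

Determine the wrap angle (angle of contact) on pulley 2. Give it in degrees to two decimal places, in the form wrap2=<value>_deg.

open belt: β = asin((r2−r1)/C) = asin(-4/88) = -2.6053°
wrap1 = π − 2β = 185.2105°
wrap2 = π + 2β = 174.7895°

wrap2=174.79_deg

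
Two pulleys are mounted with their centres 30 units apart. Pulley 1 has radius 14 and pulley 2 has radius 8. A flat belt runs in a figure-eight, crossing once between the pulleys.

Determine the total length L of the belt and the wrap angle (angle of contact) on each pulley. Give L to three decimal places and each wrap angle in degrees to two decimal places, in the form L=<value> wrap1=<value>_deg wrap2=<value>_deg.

crossed belt: β = asin((r1+r2)/C) = asin(22/30) = 47.1666°
wrap1 = wrap2 = π + 2β = 274.3331°
tangent length = C·cosβ = 20.3961
L = (r1+r2)·wrap + 2·C·cosβ = 22·4.7880 + 2·20.3961 = 146.1285

L=146.129 wrap1=274.33_deg wrap2=274.33_deg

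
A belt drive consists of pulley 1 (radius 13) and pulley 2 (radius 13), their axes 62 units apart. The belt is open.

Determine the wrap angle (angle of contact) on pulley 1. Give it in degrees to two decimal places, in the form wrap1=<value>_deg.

wrap1=180.00_deg

open belt: β = asin((r2−r1)/C) = asin(0/62) = 0.0000°
wrap1 = π − 2β = 180.0000°
wrap2 = π + 2β = 180.0000°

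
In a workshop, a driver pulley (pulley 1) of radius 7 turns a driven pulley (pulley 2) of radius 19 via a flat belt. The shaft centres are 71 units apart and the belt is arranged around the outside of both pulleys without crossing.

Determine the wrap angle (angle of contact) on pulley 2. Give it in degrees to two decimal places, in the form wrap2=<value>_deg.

open belt: β = asin((r2−r1)/C) = asin(12/71) = 9.7305°
wrap1 = π − 2β = 160.5390°
wrap2 = π + 2β = 199.4610°

wrap2=199.46_deg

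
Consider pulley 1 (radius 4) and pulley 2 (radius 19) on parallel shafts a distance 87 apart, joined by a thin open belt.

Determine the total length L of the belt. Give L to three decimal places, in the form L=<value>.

open belt: β = asin((r2−r1)/C) = asin(15/87) = 9.9282°
wrap1 = π − 2β = 160.1436°
wrap2 = π + 2β = 199.8564°
tangent length = C·cosβ = 85.6971
L = r1·wrap1 + r2·wrap2 + 2·C·cosβ = 4·2.7950 + 19·3.4882 + 2·85.6971 = 248.8493

L=248.849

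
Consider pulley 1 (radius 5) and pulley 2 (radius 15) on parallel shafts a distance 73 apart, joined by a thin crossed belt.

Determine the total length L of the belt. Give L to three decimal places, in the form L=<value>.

crossed belt: β = asin((r1+r2)/C) = asin(20/73) = 15.9008°
wrap1 = wrap2 = π + 2β = 211.8016°
tangent length = C·cosβ = 70.2068
L = (r1+r2)·wrap + 2·C·cosβ = 20·3.6966 + 2·70.2068 = 214.3464

L=214.346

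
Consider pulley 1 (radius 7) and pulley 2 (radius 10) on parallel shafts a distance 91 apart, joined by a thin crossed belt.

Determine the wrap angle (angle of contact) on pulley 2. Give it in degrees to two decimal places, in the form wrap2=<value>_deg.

wrap2=201.53_deg

crossed belt: β = asin((r1+r2)/C) = asin(17/91) = 10.7669°
wrap1 = wrap2 = π + 2β = 201.5337°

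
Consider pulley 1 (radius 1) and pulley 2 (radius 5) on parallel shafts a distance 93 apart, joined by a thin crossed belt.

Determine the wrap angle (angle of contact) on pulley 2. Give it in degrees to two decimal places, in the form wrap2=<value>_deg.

crossed belt: β = asin((r1+r2)/C) = asin(6/93) = 3.6991°
wrap1 = wrap2 = π + 2β = 187.3981°

wrap2=187.40_deg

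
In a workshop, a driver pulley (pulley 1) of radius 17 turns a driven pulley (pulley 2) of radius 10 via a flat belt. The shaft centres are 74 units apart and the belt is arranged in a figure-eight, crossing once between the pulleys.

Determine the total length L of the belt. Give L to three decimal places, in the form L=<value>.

L=242.788

crossed belt: β = asin((r1+r2)/C) = asin(27/74) = 21.3993°
wrap1 = wrap2 = π + 2β = 222.7985°
tangent length = C·cosβ = 68.8985
L = (r1+r2)·wrap + 2·C·cosβ = 27·3.8886 + 2·68.8985 = 242.7883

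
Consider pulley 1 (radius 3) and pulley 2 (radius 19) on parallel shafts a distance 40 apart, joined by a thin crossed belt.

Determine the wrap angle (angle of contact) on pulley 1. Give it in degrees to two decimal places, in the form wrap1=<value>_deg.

wrap1=246.73_deg

crossed belt: β = asin((r1+r2)/C) = asin(22/40) = 33.3670°
wrap1 = wrap2 = π + 2β = 246.7340°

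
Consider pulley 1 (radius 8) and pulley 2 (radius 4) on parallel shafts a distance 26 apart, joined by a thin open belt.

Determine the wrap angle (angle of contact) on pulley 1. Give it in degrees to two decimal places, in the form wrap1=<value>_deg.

open belt: β = asin((r2−r1)/C) = asin(-4/26) = -8.8499°
wrap1 = π − 2β = 197.6998°
wrap2 = π + 2β = 162.3002°

wrap1=197.70_deg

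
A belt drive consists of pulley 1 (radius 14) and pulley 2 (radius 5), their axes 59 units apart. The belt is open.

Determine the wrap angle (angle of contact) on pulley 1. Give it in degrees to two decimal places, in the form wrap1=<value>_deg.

wrap1=197.55_deg

open belt: β = asin((r2−r1)/C) = asin(-9/59) = -8.7743°
wrap1 = π − 2β = 197.5486°
wrap2 = π + 2β = 162.4514°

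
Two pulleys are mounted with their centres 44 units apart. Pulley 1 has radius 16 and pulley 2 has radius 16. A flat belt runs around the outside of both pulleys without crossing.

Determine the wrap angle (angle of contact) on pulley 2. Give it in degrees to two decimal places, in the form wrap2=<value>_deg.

wrap2=180.00_deg

open belt: β = asin((r2−r1)/C) = asin(0/44) = 0.0000°
wrap1 = π − 2β = 180.0000°
wrap2 = π + 2β = 180.0000°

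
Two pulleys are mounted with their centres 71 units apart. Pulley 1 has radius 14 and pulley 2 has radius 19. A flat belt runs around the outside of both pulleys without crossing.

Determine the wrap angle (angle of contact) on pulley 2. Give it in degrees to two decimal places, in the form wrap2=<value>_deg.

open belt: β = asin((r2−r1)/C) = asin(5/71) = 4.0383°
wrap1 = π − 2β = 171.9235°
wrap2 = π + 2β = 188.0765°

wrap2=188.08_deg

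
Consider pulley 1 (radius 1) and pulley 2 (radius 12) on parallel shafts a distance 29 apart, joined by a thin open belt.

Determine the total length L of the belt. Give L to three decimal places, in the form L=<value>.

L=103.065

open belt: β = asin((r2−r1)/C) = asin(11/29) = 22.2910°
wrap1 = π − 2β = 135.4181°
wrap2 = π + 2β = 224.5819°
tangent length = C·cosβ = 26.8328
L = r1·wrap1 + r2·wrap2 + 2·C·cosβ = 1·2.3635 + 12·3.9197 + 2·26.8328 = 103.0655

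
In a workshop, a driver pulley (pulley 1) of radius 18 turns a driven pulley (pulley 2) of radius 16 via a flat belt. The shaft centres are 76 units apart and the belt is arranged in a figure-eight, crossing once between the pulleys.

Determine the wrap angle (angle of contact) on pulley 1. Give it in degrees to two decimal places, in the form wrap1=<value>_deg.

crossed belt: β = asin((r1+r2)/C) = asin(34/76) = 26.5750°
wrap1 = wrap2 = π + 2β = 233.1499°

wrap1=233.15_deg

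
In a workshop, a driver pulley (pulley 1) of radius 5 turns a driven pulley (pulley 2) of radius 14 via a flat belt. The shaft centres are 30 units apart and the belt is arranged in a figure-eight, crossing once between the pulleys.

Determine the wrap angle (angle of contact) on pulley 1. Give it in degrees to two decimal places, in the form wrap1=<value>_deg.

crossed belt: β = asin((r1+r2)/C) = asin(19/30) = 39.2965°
wrap1 = wrap2 = π + 2β = 258.5930°

wrap1=258.59_deg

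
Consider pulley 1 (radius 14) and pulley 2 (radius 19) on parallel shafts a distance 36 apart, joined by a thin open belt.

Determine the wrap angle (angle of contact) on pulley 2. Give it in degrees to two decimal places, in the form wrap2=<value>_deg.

wrap2=195.97_deg

open belt: β = asin((r2−r1)/C) = asin(5/36) = 7.9836°
wrap1 = π − 2β = 164.0329°
wrap2 = π + 2β = 195.9671°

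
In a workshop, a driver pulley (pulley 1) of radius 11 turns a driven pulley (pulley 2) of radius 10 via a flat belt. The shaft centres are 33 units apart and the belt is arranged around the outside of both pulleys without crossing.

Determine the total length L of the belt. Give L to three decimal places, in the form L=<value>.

open belt: β = asin((r2−r1)/C) = asin(-1/33) = -1.7365°
wrap1 = π − 2β = 183.4730°
wrap2 = π + 2β = 176.5270°
tangent length = C·cosβ = 32.9848
L = r1·wrap1 + r2·wrap2 + 2·C·cosβ = 11·3.2022 + 10·3.0810 + 2·32.9848 = 132.0038

L=132.004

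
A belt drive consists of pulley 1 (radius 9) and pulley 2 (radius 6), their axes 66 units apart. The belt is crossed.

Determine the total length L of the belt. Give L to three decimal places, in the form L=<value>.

L=182.548

crossed belt: β = asin((r1+r2)/C) = asin(15/66) = 13.1366°
wrap1 = wrap2 = π + 2β = 206.2731°
tangent length = C·cosβ = 64.2729
L = (r1+r2)·wrap + 2·C·cosβ = 15·3.6001 + 2·64.2729 = 182.5479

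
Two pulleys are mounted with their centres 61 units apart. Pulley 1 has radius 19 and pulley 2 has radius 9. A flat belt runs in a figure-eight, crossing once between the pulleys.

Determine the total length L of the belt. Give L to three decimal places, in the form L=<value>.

crossed belt: β = asin((r1+r2)/C) = asin(28/61) = 27.3237°
wrap1 = wrap2 = π + 2β = 234.6473°
tangent length = C·cosβ = 54.1941
L = (r1+r2)·wrap + 2·C·cosβ = 28·4.0954 + 2·54.1941 = 223.0585

L=223.058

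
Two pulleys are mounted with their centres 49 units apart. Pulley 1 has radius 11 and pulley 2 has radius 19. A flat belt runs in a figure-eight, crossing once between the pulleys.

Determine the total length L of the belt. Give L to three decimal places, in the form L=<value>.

crossed belt: β = asin((r1+r2)/C) = asin(30/49) = 37.7520°
wrap1 = wrap2 = π + 2β = 255.5040°
tangent length = C·cosβ = 38.7427
L = (r1+r2)·wrap + 2·C·cosβ = 30·4.4594 + 2·38.7427 = 211.2671

L=211.267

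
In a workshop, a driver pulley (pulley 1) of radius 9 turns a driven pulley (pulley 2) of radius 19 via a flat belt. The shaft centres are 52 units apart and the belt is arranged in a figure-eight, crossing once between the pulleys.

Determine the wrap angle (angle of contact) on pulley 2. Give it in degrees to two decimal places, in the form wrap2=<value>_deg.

wrap2=245.16_deg

crossed belt: β = asin((r1+r2)/C) = asin(28/52) = 32.5790°
wrap1 = wrap2 = π + 2β = 245.1579°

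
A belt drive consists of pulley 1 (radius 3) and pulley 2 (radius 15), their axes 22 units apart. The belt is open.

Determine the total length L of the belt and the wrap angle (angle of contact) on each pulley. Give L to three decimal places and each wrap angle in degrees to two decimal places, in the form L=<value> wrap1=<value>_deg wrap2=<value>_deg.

L=107.273 wrap1=113.89_deg wrap2=246.11_deg

open belt: β = asin((r2−r1)/C) = asin(12/22) = 33.0557°
wrap1 = π − 2β = 113.8885°
wrap2 = π + 2β = 246.1115°
tangent length = C·cosβ = 18.4391
L = r1·wrap1 + r2·wrap2 + 2·C·cosβ = 3·1.9877 + 15·4.2955 + 2·18.4391 = 107.2732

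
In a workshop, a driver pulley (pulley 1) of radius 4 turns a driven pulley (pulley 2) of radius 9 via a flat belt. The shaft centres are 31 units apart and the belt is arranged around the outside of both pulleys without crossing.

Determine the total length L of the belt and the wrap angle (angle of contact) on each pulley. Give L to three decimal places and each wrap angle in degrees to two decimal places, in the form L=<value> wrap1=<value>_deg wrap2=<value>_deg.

L=103.649 wrap1=161.44_deg wrap2=198.56_deg

open belt: β = asin((r2−r1)/C) = asin(5/31) = 9.2818°
wrap1 = π − 2β = 161.4364°
wrap2 = π + 2β = 198.5636°
tangent length = C·cosβ = 30.5941
L = r1·wrap1 + r2·wrap2 + 2·C·cosβ = 4·2.8176 + 9·3.4656 + 2·30.5941 = 103.6489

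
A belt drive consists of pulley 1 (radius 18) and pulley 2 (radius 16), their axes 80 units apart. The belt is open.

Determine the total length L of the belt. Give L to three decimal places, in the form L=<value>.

open belt: β = asin((r2−r1)/C) = asin(-2/80) = -1.4325°
wrap1 = π − 2β = 182.8651°
wrap2 = π + 2β = 177.1349°
tangent length = C·cosβ = 79.9750
L = r1·wrap1 + r2·wrap2 + 2·C·cosβ = 18·3.1916 + 16·3.0916 + 2·79.9750 = 266.8642

L=266.864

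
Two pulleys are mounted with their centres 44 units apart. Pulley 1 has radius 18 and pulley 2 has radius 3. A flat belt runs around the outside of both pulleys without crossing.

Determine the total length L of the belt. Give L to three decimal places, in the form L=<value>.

L=159.138

open belt: β = asin((r2−r1)/C) = asin(-15/44) = -19.9323°
wrap1 = π − 2β = 219.8645°
wrap2 = π + 2β = 140.1355°
tangent length = C·cosβ = 41.3642
L = r1·wrap1 + r2·wrap2 + 2·C·cosβ = 18·3.8374 + 3·2.4458 + 2·41.3642 = 159.1384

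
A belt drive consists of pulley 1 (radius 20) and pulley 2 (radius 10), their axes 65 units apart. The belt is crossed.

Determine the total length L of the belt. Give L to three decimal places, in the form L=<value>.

L=238.357

crossed belt: β = asin((r1+r2)/C) = asin(30/65) = 27.4864°
wrap1 = wrap2 = π + 2β = 234.9729°
tangent length = C·cosβ = 57.6628
L = (r1+r2)·wrap + 2·C·cosβ = 30·4.1010 + 2·57.6628 = 238.3571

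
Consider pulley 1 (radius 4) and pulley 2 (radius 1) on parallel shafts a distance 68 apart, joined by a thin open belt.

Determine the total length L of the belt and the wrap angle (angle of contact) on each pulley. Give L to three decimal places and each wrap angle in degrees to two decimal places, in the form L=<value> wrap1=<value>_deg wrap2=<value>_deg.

L=151.840 wrap1=185.06_deg wrap2=174.94_deg

open belt: β = asin((r2−r1)/C) = asin(-3/68) = -2.5286°
wrap1 = π − 2β = 185.0572°
wrap2 = π + 2β = 174.9428°
tangent length = C·cosβ = 67.9338
L = r1·wrap1 + r2·wrap2 + 2·C·cosβ = 4·3.2299 + 1·3.0533 + 2·67.9338 = 151.8403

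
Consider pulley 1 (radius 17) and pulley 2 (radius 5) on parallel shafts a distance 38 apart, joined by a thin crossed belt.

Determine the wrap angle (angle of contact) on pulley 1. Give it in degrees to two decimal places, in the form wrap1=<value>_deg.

wrap1=250.75_deg

crossed belt: β = asin((r1+r2)/C) = asin(22/38) = 35.3765°
wrap1 = wrap2 = π + 2β = 250.7531°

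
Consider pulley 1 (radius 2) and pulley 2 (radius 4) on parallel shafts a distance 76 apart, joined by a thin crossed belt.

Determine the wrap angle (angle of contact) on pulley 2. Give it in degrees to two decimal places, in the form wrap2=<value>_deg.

crossed belt: β = asin((r1+r2)/C) = asin(6/76) = 4.5281°
wrap1 = wrap2 = π + 2β = 189.0561°

wrap2=189.06_deg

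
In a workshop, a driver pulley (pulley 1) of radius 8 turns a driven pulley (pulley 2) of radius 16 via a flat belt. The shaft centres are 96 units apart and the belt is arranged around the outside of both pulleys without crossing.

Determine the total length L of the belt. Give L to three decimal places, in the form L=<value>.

open belt: β = asin((r2−r1)/C) = asin(8/96) = 4.7802°
wrap1 = π − 2β = 170.4396°
wrap2 = π + 2β = 189.5604°
tangent length = C·cosβ = 95.6661
L = r1·wrap1 + r2·wrap2 + 2·C·cosβ = 8·2.9747 + 16·3.3085 + 2·95.6661 = 268.0653

L=268.065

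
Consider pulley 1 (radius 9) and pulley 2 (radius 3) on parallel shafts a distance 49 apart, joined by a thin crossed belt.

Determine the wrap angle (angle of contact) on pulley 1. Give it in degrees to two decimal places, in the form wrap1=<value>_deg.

crossed belt: β = asin((r1+r2)/C) = asin(12/49) = 14.1758°
wrap1 = wrap2 = π + 2β = 208.3516°

wrap1=208.35_deg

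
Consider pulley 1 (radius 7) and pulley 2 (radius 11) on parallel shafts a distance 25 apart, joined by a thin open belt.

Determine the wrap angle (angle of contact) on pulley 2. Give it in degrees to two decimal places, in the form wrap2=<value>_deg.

open belt: β = asin((r2−r1)/C) = asin(4/25) = 9.2069°
wrap1 = π − 2β = 161.5862°
wrap2 = π + 2β = 198.4138°

wrap2=198.41_deg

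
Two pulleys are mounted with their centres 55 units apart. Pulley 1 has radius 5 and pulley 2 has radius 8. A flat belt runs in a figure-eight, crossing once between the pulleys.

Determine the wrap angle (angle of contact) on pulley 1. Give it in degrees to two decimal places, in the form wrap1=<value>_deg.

crossed belt: β = asin((r1+r2)/C) = asin(13/55) = 13.6720°
wrap1 = wrap2 = π + 2β = 207.3440°

wrap1=207.34_deg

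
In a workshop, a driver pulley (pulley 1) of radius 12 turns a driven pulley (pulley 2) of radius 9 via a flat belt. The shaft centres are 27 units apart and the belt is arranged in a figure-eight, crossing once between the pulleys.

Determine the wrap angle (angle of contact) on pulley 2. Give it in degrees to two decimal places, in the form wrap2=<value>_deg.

wrap2=282.12_deg

crossed belt: β = asin((r1+r2)/C) = asin(21/27) = 51.0576°
wrap1 = wrap2 = π + 2β = 282.1151°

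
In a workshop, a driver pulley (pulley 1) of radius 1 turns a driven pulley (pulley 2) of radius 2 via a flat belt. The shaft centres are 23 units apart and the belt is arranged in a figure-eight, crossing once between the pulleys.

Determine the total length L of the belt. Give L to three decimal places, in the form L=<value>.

crossed belt: β = asin((r1+r2)/C) = asin(3/23) = 7.4947°
wrap1 = wrap2 = π + 2β = 194.9894°
tangent length = C·cosβ = 22.8035
L = (r1+r2)·wrap + 2·C·cosβ = 3·3.4032 + 2·22.8035 = 55.8166

L=55.817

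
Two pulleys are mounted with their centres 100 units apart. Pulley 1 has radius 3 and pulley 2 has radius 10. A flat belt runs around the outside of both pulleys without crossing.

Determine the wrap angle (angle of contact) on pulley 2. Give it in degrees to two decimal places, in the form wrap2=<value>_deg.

wrap2=188.03_deg

open belt: β = asin((r2−r1)/C) = asin(7/100) = 4.0140°
wrap1 = π − 2β = 171.9720°
wrap2 = π + 2β = 188.0280°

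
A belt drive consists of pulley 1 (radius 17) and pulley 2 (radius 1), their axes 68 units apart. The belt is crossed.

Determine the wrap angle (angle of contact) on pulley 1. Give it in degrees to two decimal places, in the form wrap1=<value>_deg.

crossed belt: β = asin((r1+r2)/C) = asin(18/68) = 15.3495°
wrap1 = wrap2 = π + 2β = 210.6990°

wrap1=210.70_deg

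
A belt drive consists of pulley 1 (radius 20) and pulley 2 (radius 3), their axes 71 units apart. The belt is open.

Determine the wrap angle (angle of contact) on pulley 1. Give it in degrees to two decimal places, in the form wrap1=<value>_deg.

wrap1=207.71_deg

open belt: β = asin((r2−r1)/C) = asin(-17/71) = -13.8533°
wrap1 = π − 2β = 207.7066°
wrap2 = π + 2β = 152.2934°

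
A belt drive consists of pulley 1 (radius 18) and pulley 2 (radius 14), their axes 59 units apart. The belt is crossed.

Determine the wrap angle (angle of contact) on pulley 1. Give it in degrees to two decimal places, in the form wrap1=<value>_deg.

crossed belt: β = asin((r1+r2)/C) = asin(32/59) = 32.8453°
wrap1 = wrap2 = π + 2β = 245.6906°

wrap1=245.69_deg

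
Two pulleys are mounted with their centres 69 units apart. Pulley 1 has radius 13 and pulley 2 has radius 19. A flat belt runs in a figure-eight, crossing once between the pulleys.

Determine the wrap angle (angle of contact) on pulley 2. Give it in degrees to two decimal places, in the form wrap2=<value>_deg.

crossed belt: β = asin((r1+r2)/C) = asin(32/69) = 27.6305°
wrap1 = wrap2 = π + 2β = 235.2611°

wrap2=235.26_deg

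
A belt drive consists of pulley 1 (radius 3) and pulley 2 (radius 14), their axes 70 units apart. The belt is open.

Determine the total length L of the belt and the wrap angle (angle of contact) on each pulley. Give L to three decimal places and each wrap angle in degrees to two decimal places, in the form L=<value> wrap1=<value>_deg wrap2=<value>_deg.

open belt: β = asin((r2−r1)/C) = asin(11/70) = 9.0411°
wrap1 = π − 2β = 161.9178°
wrap2 = π + 2β = 198.0822°
tangent length = C·cosβ = 69.1303
L = r1·wrap1 + r2·wrap2 + 2·C·cosβ = 3·2.8260 + 14·3.4572 + 2·69.1303 = 195.1392

L=195.139 wrap1=161.92_deg wrap2=198.08_deg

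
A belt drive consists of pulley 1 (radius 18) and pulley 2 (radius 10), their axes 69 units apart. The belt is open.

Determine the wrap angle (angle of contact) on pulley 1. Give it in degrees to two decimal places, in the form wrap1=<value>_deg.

open belt: β = asin((r2−r1)/C) = asin(-8/69) = -6.6580°
wrap1 = π − 2β = 193.3159°
wrap2 = π + 2β = 166.6841°

wrap1=193.32_deg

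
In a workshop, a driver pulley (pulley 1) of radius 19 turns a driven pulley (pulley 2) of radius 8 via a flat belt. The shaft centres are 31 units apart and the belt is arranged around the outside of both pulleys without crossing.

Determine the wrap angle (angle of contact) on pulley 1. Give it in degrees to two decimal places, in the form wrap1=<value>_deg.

open belt: β = asin((r2−r1)/C) = asin(-11/31) = -20.7836°
wrap1 = π − 2β = 221.5671°
wrap2 = π + 2β = 138.4329°

wrap1=221.57_deg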